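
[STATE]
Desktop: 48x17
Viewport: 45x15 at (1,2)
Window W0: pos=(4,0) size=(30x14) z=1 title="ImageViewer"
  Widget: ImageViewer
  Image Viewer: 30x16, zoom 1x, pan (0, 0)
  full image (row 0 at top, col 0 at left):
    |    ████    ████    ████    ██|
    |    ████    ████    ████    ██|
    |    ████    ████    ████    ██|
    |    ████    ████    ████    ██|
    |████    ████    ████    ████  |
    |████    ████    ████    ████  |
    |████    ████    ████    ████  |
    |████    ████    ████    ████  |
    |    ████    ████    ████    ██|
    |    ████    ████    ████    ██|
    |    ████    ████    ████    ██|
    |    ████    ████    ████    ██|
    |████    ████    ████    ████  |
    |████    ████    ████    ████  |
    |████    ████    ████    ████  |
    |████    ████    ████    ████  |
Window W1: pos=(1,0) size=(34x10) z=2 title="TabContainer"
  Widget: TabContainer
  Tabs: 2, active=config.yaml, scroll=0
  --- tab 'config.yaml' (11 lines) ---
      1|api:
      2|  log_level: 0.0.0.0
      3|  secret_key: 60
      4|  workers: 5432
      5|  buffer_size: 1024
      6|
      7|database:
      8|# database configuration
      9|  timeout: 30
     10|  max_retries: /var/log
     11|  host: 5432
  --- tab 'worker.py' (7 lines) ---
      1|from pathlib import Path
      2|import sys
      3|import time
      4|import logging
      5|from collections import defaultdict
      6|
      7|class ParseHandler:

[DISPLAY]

┠────────────────────────────────┨           
┃[config.yaml]│ worker.py        ┃           
┃────────────────────────────────┃           
┃api:                            ┃           
┃  log_level: 0.0.0.0            ┃           
┃  secret_key: 60                ┃           
┃  workers: 5432                 ┃           
┗━━━━━━━━━━━━━━━━━━━━━━━━━━━━━━━━┛           
   ┃████    ████    ████    ████┃            
   ┃    ████    ████    ████    ┃            
   ┃    ████    ████    ████    ┃            
   ┗━━━━━━━━━━━━━━━━━━━━━━━━━━━━┛            
                                             
                                             
                                             


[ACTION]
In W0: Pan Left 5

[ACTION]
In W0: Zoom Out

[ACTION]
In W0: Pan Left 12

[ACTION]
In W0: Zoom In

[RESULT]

┠────────────────────────────────┨           
┃[config.yaml]│ worker.py        ┃           
┃────────────────────────────────┃           
┃api:                            ┃           
┃  log_level: 0.0.0.0            ┃           
┃  secret_key: 60                ┃           
┃  workers: 5432                 ┃           
┗━━━━━━━━━━━━━━━━━━━━━━━━━━━━━━━━┛           
   ┃        ████████        ████┃            
   ┃████████        ████████    ┃            
   ┃████████        ████████    ┃            
   ┗━━━━━━━━━━━━━━━━━━━━━━━━━━━━┛            
                                             
                                             
                                             


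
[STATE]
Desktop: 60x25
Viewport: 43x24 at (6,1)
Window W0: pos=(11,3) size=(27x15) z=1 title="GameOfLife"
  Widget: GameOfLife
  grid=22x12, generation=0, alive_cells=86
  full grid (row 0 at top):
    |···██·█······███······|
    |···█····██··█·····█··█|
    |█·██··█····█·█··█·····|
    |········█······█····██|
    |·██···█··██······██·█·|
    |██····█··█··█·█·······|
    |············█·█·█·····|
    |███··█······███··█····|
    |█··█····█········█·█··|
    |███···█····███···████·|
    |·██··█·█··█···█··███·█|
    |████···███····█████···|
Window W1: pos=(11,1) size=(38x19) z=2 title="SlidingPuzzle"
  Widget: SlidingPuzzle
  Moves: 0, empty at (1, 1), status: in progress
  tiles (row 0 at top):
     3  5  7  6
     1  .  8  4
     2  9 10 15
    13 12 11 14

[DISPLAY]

     ┏━━━━━━━━━━━━━━━━━━━━━━━━━━━━━━━━━━━━┓
     ┃ SlidingPuzzle                      ┃
     ┠────────────────────────────────────┨
     ┃┌────┬────┬────┬────┐               ┃
     ┃│  3 │  5 │  7 │  6 │               ┃
     ┃├────┼────┼────┼────┤               ┃
     ┃│  1 │    │  8 │  4 │               ┃
     ┃├────┼────┼────┼────┤               ┃
     ┃│  2 │  9 │ 10 │ 15 │               ┃
     ┃├────┼────┼────┼────┤               ┃
     ┃│ 13 │ 12 │ 11 │ 14 │               ┃
     ┃└────┴────┴────┴────┘               ┃
     ┃Moves: 0                            ┃
     ┃                                    ┃
     ┃                                    ┃
     ┃                                    ┃
     ┃                                    ┃
     ┃                                    ┃
     ┗━━━━━━━━━━━━━━━━━━━━━━━━━━━━━━━━━━━━┛
                                           
                                           
                                           
                                           
                                           


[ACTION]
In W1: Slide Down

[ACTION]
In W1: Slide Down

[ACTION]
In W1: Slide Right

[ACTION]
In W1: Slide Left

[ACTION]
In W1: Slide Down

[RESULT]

     ┏━━━━━━━━━━━━━━━━━━━━━━━━━━━━━━━━━━━━┓
     ┃ SlidingPuzzle                      ┃
     ┠────────────────────────────────────┨
     ┃┌────┬────┬────┬────┐               ┃
     ┃│  3 │    │  7 │  6 │               ┃
     ┃├────┼────┼────┼────┤               ┃
     ┃│  1 │  5 │  8 │  4 │               ┃
     ┃├────┼────┼────┼────┤               ┃
     ┃│  2 │  9 │ 10 │ 15 │               ┃
     ┃├────┼────┼────┼────┤               ┃
     ┃│ 13 │ 12 │ 11 │ 14 │               ┃
     ┃└────┴────┴────┴────┘               ┃
     ┃Moves: 3                            ┃
     ┃                                    ┃
     ┃                                    ┃
     ┃                                    ┃
     ┃                                    ┃
     ┃                                    ┃
     ┗━━━━━━━━━━━━━━━━━━━━━━━━━━━━━━━━━━━━┛
                                           
                                           
                                           
                                           
                                           


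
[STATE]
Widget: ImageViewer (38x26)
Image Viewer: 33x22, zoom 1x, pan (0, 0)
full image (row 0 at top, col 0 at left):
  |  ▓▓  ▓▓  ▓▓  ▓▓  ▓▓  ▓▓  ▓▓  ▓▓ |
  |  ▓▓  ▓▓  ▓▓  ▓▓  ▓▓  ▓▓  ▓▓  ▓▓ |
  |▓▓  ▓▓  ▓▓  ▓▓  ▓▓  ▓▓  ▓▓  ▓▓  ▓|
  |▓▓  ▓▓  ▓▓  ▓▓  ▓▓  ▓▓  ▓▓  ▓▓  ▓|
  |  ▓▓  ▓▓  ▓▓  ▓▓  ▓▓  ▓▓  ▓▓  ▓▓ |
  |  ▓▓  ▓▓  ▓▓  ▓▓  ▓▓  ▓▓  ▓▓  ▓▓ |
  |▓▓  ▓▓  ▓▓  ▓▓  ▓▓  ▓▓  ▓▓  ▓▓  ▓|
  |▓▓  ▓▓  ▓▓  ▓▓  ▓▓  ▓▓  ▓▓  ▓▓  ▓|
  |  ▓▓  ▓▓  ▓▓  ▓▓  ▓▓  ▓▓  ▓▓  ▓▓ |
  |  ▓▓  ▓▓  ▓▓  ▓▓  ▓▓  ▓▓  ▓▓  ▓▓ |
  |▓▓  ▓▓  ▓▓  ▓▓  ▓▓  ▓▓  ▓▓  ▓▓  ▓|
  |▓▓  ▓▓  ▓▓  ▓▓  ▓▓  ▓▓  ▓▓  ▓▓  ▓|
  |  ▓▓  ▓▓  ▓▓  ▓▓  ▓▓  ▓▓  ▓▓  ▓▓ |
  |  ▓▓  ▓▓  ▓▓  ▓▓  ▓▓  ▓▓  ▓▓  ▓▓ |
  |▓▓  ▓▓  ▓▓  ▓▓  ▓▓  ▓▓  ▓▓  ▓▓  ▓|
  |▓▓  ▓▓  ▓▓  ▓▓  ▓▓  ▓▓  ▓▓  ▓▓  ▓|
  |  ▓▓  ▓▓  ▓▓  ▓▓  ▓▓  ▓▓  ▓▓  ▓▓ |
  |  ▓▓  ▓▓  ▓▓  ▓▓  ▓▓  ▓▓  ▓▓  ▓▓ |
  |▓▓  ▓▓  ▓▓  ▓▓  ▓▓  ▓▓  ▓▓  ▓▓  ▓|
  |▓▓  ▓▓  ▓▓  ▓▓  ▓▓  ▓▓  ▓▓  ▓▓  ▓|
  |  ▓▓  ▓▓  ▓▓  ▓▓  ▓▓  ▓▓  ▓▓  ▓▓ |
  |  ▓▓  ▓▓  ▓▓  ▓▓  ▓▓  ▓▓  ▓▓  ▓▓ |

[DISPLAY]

  ▓▓  ▓▓  ▓▓  ▓▓  ▓▓  ▓▓  ▓▓  ▓▓      
  ▓▓  ▓▓  ▓▓  ▓▓  ▓▓  ▓▓  ▓▓  ▓▓      
▓▓  ▓▓  ▓▓  ▓▓  ▓▓  ▓▓  ▓▓  ▓▓  ▓     
▓▓  ▓▓  ▓▓  ▓▓  ▓▓  ▓▓  ▓▓  ▓▓  ▓     
  ▓▓  ▓▓  ▓▓  ▓▓  ▓▓  ▓▓  ▓▓  ▓▓      
  ▓▓  ▓▓  ▓▓  ▓▓  ▓▓  ▓▓  ▓▓  ▓▓      
▓▓  ▓▓  ▓▓  ▓▓  ▓▓  ▓▓  ▓▓  ▓▓  ▓     
▓▓  ▓▓  ▓▓  ▓▓  ▓▓  ▓▓  ▓▓  ▓▓  ▓     
  ▓▓  ▓▓  ▓▓  ▓▓  ▓▓  ▓▓  ▓▓  ▓▓      
  ▓▓  ▓▓  ▓▓  ▓▓  ▓▓  ▓▓  ▓▓  ▓▓      
▓▓  ▓▓  ▓▓  ▓▓  ▓▓  ▓▓  ▓▓  ▓▓  ▓     
▓▓  ▓▓  ▓▓  ▓▓  ▓▓  ▓▓  ▓▓  ▓▓  ▓     
  ▓▓  ▓▓  ▓▓  ▓▓  ▓▓  ▓▓  ▓▓  ▓▓      
  ▓▓  ▓▓  ▓▓  ▓▓  ▓▓  ▓▓  ▓▓  ▓▓      
▓▓  ▓▓  ▓▓  ▓▓  ▓▓  ▓▓  ▓▓  ▓▓  ▓     
▓▓  ▓▓  ▓▓  ▓▓  ▓▓  ▓▓  ▓▓  ▓▓  ▓     
  ▓▓  ▓▓  ▓▓  ▓▓  ▓▓  ▓▓  ▓▓  ▓▓      
  ▓▓  ▓▓  ▓▓  ▓▓  ▓▓  ▓▓  ▓▓  ▓▓      
▓▓  ▓▓  ▓▓  ▓▓  ▓▓  ▓▓  ▓▓  ▓▓  ▓     
▓▓  ▓▓  ▓▓  ▓▓  ▓▓  ▓▓  ▓▓  ▓▓  ▓     
  ▓▓  ▓▓  ▓▓  ▓▓  ▓▓  ▓▓  ▓▓  ▓▓      
  ▓▓  ▓▓  ▓▓  ▓▓  ▓▓  ▓▓  ▓▓  ▓▓      
                                      
                                      
                                      
                                      


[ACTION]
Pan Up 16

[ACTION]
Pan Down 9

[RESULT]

  ▓▓  ▓▓  ▓▓  ▓▓  ▓▓  ▓▓  ▓▓  ▓▓      
▓▓  ▓▓  ▓▓  ▓▓  ▓▓  ▓▓  ▓▓  ▓▓  ▓     
▓▓  ▓▓  ▓▓  ▓▓  ▓▓  ▓▓  ▓▓  ▓▓  ▓     
  ▓▓  ▓▓  ▓▓  ▓▓  ▓▓  ▓▓  ▓▓  ▓▓      
  ▓▓  ▓▓  ▓▓  ▓▓  ▓▓  ▓▓  ▓▓  ▓▓      
▓▓  ▓▓  ▓▓  ▓▓  ▓▓  ▓▓  ▓▓  ▓▓  ▓     
▓▓  ▓▓  ▓▓  ▓▓  ▓▓  ▓▓  ▓▓  ▓▓  ▓     
  ▓▓  ▓▓  ▓▓  ▓▓  ▓▓  ▓▓  ▓▓  ▓▓      
  ▓▓  ▓▓  ▓▓  ▓▓  ▓▓  ▓▓  ▓▓  ▓▓      
▓▓  ▓▓  ▓▓  ▓▓  ▓▓  ▓▓  ▓▓  ▓▓  ▓     
▓▓  ▓▓  ▓▓  ▓▓  ▓▓  ▓▓  ▓▓  ▓▓  ▓     
  ▓▓  ▓▓  ▓▓  ▓▓  ▓▓  ▓▓  ▓▓  ▓▓      
  ▓▓  ▓▓  ▓▓  ▓▓  ▓▓  ▓▓  ▓▓  ▓▓      
                                      
                                      
                                      
                                      
                                      
                                      
                                      
                                      
                                      
                                      
                                      
                                      
                                      


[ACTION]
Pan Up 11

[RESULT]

  ▓▓  ▓▓  ▓▓  ▓▓  ▓▓  ▓▓  ▓▓  ▓▓      
  ▓▓  ▓▓  ▓▓  ▓▓  ▓▓  ▓▓  ▓▓  ▓▓      
▓▓  ▓▓  ▓▓  ▓▓  ▓▓  ▓▓  ▓▓  ▓▓  ▓     
▓▓  ▓▓  ▓▓  ▓▓  ▓▓  ▓▓  ▓▓  ▓▓  ▓     
  ▓▓  ▓▓  ▓▓  ▓▓  ▓▓  ▓▓  ▓▓  ▓▓      
  ▓▓  ▓▓  ▓▓  ▓▓  ▓▓  ▓▓  ▓▓  ▓▓      
▓▓  ▓▓  ▓▓  ▓▓  ▓▓  ▓▓  ▓▓  ▓▓  ▓     
▓▓  ▓▓  ▓▓  ▓▓  ▓▓  ▓▓  ▓▓  ▓▓  ▓     
  ▓▓  ▓▓  ▓▓  ▓▓  ▓▓  ▓▓  ▓▓  ▓▓      
  ▓▓  ▓▓  ▓▓  ▓▓  ▓▓  ▓▓  ▓▓  ▓▓      
▓▓  ▓▓  ▓▓  ▓▓  ▓▓  ▓▓  ▓▓  ▓▓  ▓     
▓▓  ▓▓  ▓▓  ▓▓  ▓▓  ▓▓  ▓▓  ▓▓  ▓     
  ▓▓  ▓▓  ▓▓  ▓▓  ▓▓  ▓▓  ▓▓  ▓▓      
  ▓▓  ▓▓  ▓▓  ▓▓  ▓▓  ▓▓  ▓▓  ▓▓      
▓▓  ▓▓  ▓▓  ▓▓  ▓▓  ▓▓  ▓▓  ▓▓  ▓     
▓▓  ▓▓  ▓▓  ▓▓  ▓▓  ▓▓  ▓▓  ▓▓  ▓     
  ▓▓  ▓▓  ▓▓  ▓▓  ▓▓  ▓▓  ▓▓  ▓▓      
  ▓▓  ▓▓  ▓▓  ▓▓  ▓▓  ▓▓  ▓▓  ▓▓      
▓▓  ▓▓  ▓▓  ▓▓  ▓▓  ▓▓  ▓▓  ▓▓  ▓     
▓▓  ▓▓  ▓▓  ▓▓  ▓▓  ▓▓  ▓▓  ▓▓  ▓     
  ▓▓  ▓▓  ▓▓  ▓▓  ▓▓  ▓▓  ▓▓  ▓▓      
  ▓▓  ▓▓  ▓▓  ▓▓  ▓▓  ▓▓  ▓▓  ▓▓      
                                      
                                      
                                      
                                      


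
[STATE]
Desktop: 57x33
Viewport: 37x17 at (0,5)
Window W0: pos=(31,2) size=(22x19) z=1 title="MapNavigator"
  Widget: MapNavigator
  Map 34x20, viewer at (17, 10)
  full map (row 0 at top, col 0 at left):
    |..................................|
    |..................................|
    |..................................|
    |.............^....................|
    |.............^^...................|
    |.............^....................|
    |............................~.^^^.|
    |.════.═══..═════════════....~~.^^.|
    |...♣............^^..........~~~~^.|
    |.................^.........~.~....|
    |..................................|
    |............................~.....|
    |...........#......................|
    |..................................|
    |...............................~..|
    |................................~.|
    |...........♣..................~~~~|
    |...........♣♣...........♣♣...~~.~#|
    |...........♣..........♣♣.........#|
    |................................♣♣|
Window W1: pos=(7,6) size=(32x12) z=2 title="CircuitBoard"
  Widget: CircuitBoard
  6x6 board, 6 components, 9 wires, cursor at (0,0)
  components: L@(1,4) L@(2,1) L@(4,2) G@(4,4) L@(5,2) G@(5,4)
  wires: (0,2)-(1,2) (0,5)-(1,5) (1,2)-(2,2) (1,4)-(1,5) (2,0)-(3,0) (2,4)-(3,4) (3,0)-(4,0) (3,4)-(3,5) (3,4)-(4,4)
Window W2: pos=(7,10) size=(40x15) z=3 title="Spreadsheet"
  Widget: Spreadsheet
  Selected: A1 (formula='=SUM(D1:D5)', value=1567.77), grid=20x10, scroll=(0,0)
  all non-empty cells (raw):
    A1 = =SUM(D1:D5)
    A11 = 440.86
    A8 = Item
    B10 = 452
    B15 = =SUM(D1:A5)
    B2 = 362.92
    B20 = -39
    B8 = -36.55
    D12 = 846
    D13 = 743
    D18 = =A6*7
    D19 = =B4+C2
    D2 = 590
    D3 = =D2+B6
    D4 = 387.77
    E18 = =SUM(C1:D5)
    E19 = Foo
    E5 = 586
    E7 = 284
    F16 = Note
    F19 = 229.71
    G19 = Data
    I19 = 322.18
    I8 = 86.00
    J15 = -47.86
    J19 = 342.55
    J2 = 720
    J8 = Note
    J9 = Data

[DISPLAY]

                               ┃.....
       ┏━━━━━━━━━━━━━━━━━━━━━━━━━━━━━
       ┃ CircuitBoard                
       ┠─────────────────────────────
       ┃   0 1 2 3 4 5               
       ┏━━━━━━━━━━━━━━━━━━━━━━━━━━━━━
       ┃ Spreadsheet                 
       ┠─────────────────────────────
       ┃A1: =SUM(D1:D5)              
       ┃       A       B       C     
       ┃-----------------------------
       ┃  1 [1567.77]       0       0
       ┃  2        0  362.92       0 
       ┃  3        0       0       0 
       ┃  4        0       0       0 
       ┃  5        0       0       0 
       ┃  6        0       0       0 


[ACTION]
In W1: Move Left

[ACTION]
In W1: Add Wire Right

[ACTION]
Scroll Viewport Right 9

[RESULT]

                      ┃......^.......
━━━━━━━━━━━━━━━━━━━━━━━━━━━━━┓^......
CircuitBoard                 ┃.......
─────────────────────────────┨.......
  0 1 2 3 4 5                ┃═══════
━━━━━━━━━━━━━━━━━━━━━━━━━━━━━━━━━━━━━
Spreadsheet                          
─────────────────────────────────────
1: =SUM(D1:D5)                       
      A       B       C       D      
-------------------------------------
 1 [1567.77]       0       0       0 
 2        0  362.92       0     590  
 3        0       0       0     590  
 4        0       0       0  387.77  
 5        0       0       0       0  
 6        0       0       0       0  


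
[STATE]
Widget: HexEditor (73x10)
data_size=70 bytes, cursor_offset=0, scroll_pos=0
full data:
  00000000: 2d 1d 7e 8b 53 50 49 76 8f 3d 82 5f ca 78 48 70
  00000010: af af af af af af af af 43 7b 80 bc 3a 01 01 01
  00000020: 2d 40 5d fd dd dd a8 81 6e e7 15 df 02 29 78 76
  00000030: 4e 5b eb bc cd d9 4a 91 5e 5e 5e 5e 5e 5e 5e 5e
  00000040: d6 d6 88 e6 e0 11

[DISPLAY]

00000000  2D 1d 7e 8b 53 50 49 76  8f 3d 82 5f ca 78 48 70  |-.~.SPIv.=._
00000010  af af af af af af af af  43 7b 80 bc 3a 01 01 01  |........C{..
00000020  2d 40 5d fd dd dd a8 81  6e e7 15 df 02 29 78 76  |-@].....n...
00000030  4e 5b eb bc cd d9 4a 91  5e 5e 5e 5e 5e 5e 5e 5e  |N[....J.^^^^
00000040  d6 d6 88 e6 e0 11                                 |......      
                                                                         
                                                                         
                                                                         
                                                                         
                                                                         


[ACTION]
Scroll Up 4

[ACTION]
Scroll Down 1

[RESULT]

00000010  af af af af af af af af  43 7b 80 bc 3a 01 01 01  |........C{..
00000020  2d 40 5d fd dd dd a8 81  6e e7 15 df 02 29 78 76  |-@].....n...
00000030  4e 5b eb bc cd d9 4a 91  5e 5e 5e 5e 5e 5e 5e 5e  |N[....J.^^^^
00000040  d6 d6 88 e6 e0 11                                 |......      
                                                                         
                                                                         
                                                                         
                                                                         
                                                                         
                                                                         


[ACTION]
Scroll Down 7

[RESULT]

00000040  d6 d6 88 e6 e0 11                                 |......      
                                                                         
                                                                         
                                                                         
                                                                         
                                                                         
                                                                         
                                                                         
                                                                         
                                                                         


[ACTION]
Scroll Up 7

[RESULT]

00000000  2D 1d 7e 8b 53 50 49 76  8f 3d 82 5f ca 78 48 70  |-.~.SPIv.=._
00000010  af af af af af af af af  43 7b 80 bc 3a 01 01 01  |........C{..
00000020  2d 40 5d fd dd dd a8 81  6e e7 15 df 02 29 78 76  |-@].....n...
00000030  4e 5b eb bc cd d9 4a 91  5e 5e 5e 5e 5e 5e 5e 5e  |N[....J.^^^^
00000040  d6 d6 88 e6 e0 11                                 |......      
                                                                         
                                                                         
                                                                         
                                                                         
                                                                         


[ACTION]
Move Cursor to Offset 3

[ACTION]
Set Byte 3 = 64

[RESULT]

00000000  2d 1d 7e 64 53 50 49 76  8f 3d 82 5f ca 78 48 70  |-.~dSPIv.=._
00000010  af af af af af af af af  43 7b 80 bc 3a 01 01 01  |........C{..
00000020  2d 40 5d fd dd dd a8 81  6e e7 15 df 02 29 78 76  |-@].....n...
00000030  4e 5b eb bc cd d9 4a 91  5e 5e 5e 5e 5e 5e 5e 5e  |N[....J.^^^^
00000040  d6 d6 88 e6 e0 11                                 |......      
                                                                         
                                                                         
                                                                         
                                                                         
                                                                         


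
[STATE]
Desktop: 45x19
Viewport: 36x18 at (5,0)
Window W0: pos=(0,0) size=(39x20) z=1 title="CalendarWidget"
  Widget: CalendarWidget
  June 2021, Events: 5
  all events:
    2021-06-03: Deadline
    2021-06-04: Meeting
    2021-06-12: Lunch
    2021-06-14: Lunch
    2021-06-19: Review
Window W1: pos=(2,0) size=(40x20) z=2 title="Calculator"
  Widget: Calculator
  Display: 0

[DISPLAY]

━━━━━━━━━━━━━━━━━━━━━━━━━━━━━━━━━━━━
alculator                           
────────────────────────────────────
                                   0
──┬───┬───┬───┐                     
7 │ 8 │ 9 │ ÷ │                     
──┼───┼───┼───┤                     
4 │ 5 │ 6 │ × │                     
──┼───┼───┼───┤                     
1 │ 2 │ 3 │ - │                     
──┼───┼───┼───┤                     
0 │ . │ = │ + │                     
──┼───┼───┼───┤                     
C │ MC│ MR│ M+│                     
──┴───┴───┴───┘                     
                                    
                                    
                                    


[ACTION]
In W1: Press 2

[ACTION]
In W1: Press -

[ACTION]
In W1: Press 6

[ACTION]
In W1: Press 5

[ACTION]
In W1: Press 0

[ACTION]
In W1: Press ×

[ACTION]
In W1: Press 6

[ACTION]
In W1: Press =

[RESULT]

━━━━━━━━━━━━━━━━━━━━━━━━━━━━━━━━━━━━
alculator                           
────────────────────────────────────
                               -3888
──┬───┬───┬───┐                     
7 │ 8 │ 9 │ ÷ │                     
──┼───┼───┼───┤                     
4 │ 5 │ 6 │ × │                     
──┼───┼───┼───┤                     
1 │ 2 │ 3 │ - │                     
──┼───┼───┼───┤                     
0 │ . │ = │ + │                     
──┼───┼───┼───┤                     
C │ MC│ MR│ M+│                     
──┴───┴───┴───┘                     
                                    
                                    
                                    


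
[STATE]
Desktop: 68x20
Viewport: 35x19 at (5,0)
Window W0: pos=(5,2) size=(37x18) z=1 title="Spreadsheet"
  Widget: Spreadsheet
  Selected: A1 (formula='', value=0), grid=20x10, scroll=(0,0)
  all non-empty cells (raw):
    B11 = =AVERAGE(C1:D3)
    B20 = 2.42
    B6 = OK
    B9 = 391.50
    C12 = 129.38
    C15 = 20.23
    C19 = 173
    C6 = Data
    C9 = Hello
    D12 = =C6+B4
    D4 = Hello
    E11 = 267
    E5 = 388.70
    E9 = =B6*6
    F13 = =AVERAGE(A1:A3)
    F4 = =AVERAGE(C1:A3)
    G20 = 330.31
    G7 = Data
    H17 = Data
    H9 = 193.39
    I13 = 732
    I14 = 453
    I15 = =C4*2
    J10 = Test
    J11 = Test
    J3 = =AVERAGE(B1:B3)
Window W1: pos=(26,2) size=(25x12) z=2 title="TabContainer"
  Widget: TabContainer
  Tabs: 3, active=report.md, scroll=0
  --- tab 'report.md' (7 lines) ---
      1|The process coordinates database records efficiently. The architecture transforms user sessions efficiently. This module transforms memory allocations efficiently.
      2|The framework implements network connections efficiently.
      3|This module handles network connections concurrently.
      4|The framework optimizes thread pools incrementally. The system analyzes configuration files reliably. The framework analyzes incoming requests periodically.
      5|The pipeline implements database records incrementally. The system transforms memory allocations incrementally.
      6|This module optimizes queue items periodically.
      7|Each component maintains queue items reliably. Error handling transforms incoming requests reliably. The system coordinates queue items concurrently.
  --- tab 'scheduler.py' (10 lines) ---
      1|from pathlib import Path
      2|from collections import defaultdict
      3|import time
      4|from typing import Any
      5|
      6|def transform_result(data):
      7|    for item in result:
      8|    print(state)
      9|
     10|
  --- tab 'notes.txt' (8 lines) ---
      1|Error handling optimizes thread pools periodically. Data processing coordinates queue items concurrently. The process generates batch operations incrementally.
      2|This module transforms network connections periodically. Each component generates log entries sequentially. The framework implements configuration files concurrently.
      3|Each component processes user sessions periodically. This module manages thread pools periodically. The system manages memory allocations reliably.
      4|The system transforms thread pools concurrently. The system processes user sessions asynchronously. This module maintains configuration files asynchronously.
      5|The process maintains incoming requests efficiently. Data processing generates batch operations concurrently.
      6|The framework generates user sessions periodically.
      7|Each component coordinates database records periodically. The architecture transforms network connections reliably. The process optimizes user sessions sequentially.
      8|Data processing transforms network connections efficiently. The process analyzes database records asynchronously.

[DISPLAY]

                                   
                                   
┏━━━━━━━━━━━━━━━━━━━━┏━━━━━━━━━━━━━
┃ Spreadsheet        ┃ TabContainer
┠────────────────────┠─────────────
┃A1:                 ┃[report.md]│ 
┃       A       B    ┃─────────────
┃--------------------┃The process c
┃  1      [0]       0┃The framework
┃  2        0       0┃This module h
┃  3        0       0┃The framework
┃  4        0       0┃The pipeline 
┃  5        0       0┃This module o
┃  6        0OK      ┗━━━━━━━━━━━━━
┃  7        0       0       0      
┃  8        0       0       0      
┃  9        0  391.50Hello         
┃ 10        0       0       0      
┃ 11        0       0       0      


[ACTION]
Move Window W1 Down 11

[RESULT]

                                   
                                   
┏━━━━━━━━━━━━━━━━━━━━━━━━━━━━━━━━━━
┃ Spreadsheet                      
┠──────────────────────────────────
┃A1:                               
┃       A       B       C       D  
┃----------------------------------
┃  1      [0]       0┏━━━━━━━━━━━━━
┃  2        0       0┃ TabContainer
┃  3        0       0┠─────────────
┃  4        0       0┃[report.md]│ 
┃  5        0       0┃─────────────
┃  6        0OK      ┃The process c
┃  7        0       0┃The framework
┃  8        0       0┃This module h
┃  9        0  391.50┃The framework
┃ 10        0       0┃The pipeline 
┃ 11        0       0┃This module o


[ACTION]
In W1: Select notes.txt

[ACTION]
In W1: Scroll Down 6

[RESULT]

                                   
                                   
┏━━━━━━━━━━━━━━━━━━━━━━━━━━━━━━━━━━
┃ Spreadsheet                      
┠──────────────────────────────────
┃A1:                               
┃       A       B       C       D  
┃----------------------------------
┃  1      [0]       0┏━━━━━━━━━━━━━
┃  2        0       0┃ TabContainer
┃  3        0       0┠─────────────
┃  4        0       0┃ report.md │ 
┃  5        0       0┃─────────────
┃  6        0OK      ┃Each componen
┃  7        0       0┃Data processi
┃  8        0       0┃             
┃  9        0  391.50┃             
┃ 10        0       0┃             
┃ 11        0       0┃             


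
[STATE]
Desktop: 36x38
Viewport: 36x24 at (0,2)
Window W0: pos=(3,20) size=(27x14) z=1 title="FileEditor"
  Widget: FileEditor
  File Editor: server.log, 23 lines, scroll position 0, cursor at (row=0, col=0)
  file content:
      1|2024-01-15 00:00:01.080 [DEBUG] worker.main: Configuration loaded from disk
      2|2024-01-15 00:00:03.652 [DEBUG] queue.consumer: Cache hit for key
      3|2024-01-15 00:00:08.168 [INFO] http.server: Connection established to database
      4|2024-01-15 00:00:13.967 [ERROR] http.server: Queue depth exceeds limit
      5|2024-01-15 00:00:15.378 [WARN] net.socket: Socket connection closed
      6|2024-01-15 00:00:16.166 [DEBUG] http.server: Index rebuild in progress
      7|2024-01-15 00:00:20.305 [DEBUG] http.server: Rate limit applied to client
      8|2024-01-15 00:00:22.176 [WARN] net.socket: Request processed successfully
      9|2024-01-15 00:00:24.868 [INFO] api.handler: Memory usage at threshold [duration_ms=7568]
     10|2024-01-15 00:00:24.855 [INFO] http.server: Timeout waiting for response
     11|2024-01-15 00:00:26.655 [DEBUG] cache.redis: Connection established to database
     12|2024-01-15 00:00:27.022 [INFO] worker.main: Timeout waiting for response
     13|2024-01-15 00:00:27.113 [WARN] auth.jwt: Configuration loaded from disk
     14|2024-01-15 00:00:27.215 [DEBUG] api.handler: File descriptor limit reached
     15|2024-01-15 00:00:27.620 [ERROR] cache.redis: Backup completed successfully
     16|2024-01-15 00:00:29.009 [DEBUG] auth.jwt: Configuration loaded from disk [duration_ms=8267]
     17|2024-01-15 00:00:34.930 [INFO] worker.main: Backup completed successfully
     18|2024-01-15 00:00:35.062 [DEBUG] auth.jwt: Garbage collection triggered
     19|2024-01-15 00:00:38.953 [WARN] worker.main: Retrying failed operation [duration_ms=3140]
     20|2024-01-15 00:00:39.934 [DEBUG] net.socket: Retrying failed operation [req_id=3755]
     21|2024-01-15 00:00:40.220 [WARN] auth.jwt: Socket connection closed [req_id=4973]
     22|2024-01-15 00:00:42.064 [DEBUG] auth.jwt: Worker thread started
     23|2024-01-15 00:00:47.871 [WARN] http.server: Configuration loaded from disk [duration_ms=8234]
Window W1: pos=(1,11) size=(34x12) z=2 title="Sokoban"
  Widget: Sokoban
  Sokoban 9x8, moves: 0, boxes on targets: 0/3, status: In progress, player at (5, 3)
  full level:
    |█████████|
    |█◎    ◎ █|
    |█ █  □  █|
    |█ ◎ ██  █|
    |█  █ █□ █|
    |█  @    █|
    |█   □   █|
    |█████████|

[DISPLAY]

                                    
                                    
                                    
                                    
                                    
                                    
                                    
                                    
                                    
 ┏━━━━━━━━━━━━━━━━━━━━━━━━━━━━━━━━┓ 
 ┃ Sokoban                        ┃ 
 ┠────────────────────────────────┨ 
 ┃█████████                       ┃ 
 ┃█◎    ◎ █                       ┃ 
 ┃█ █  □  █                       ┃ 
 ┃█ ◎ ██  █                       ┃ 
 ┃█  █ █□ █                       ┃ 
 ┃█  @    █                       ┃ 
 ┃█   □   █                       ┃ 
 ┃█████████                       ┃ 
 ┗━━━━━━━━━━━━━━━━━━━━━━━━━━━━━━━━┛ 
   ┃█024-01-15 00:00:01.080 ▲┃      
   ┃2024-01-15 00:00:03.652 █┃      
   ┃2024-01-15 00:00:08.168 ░┃      


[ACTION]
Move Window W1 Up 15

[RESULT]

 ┠────────────────────────────────┨ 
 ┃█████████                       ┃ 
 ┃█◎    ◎ █                       ┃ 
 ┃█ █  □  █                       ┃ 
 ┃█ ◎ ██  █                       ┃ 
 ┃█  █ █□ █                       ┃ 
 ┃█  @    █                       ┃ 
 ┃█   □   █                       ┃ 
 ┃█████████                       ┃ 
 ┗━━━━━━━━━━━━━━━━━━━━━━━━━━━━━━━━┛ 
                                    
                                    
                                    
                                    
                                    
                                    
                                    
                                    
   ┏━━━━━━━━━━━━━━━━━━━━━━━━━┓      
   ┃ FileEditor              ┃      
   ┠─────────────────────────┨      
   ┃█024-01-15 00:00:01.080 ▲┃      
   ┃2024-01-15 00:00:03.652 █┃      
   ┃2024-01-15 00:00:08.168 ░┃      


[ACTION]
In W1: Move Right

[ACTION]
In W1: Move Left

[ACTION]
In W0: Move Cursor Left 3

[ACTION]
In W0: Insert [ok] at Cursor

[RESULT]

 ┠────────────────────────────────┨ 
 ┃█████████                       ┃ 
 ┃█◎    ◎ █                       ┃ 
 ┃█ █  □  █                       ┃ 
 ┃█ ◎ ██  █                       ┃ 
 ┃█  █ █□ █                       ┃ 
 ┃█  @    █                       ┃ 
 ┃█   □   █                       ┃ 
 ┃█████████                       ┃ 
 ┗━━━━━━━━━━━━━━━━━━━━━━━━━━━━━━━━┛ 
                                    
                                    
                                    
                                    
                                    
                                    
                                    
                                    
   ┏━━━━━━━━━━━━━━━━━━━━━━━━━┓      
   ┃ FileEditor              ┃      
   ┠─────────────────────────┨      
   ┃ok█024-01-15 00:00:01.08▲┃      
   ┃2024-01-15 00:00:03.652 █┃      
   ┃2024-01-15 00:00:08.168 ░┃      


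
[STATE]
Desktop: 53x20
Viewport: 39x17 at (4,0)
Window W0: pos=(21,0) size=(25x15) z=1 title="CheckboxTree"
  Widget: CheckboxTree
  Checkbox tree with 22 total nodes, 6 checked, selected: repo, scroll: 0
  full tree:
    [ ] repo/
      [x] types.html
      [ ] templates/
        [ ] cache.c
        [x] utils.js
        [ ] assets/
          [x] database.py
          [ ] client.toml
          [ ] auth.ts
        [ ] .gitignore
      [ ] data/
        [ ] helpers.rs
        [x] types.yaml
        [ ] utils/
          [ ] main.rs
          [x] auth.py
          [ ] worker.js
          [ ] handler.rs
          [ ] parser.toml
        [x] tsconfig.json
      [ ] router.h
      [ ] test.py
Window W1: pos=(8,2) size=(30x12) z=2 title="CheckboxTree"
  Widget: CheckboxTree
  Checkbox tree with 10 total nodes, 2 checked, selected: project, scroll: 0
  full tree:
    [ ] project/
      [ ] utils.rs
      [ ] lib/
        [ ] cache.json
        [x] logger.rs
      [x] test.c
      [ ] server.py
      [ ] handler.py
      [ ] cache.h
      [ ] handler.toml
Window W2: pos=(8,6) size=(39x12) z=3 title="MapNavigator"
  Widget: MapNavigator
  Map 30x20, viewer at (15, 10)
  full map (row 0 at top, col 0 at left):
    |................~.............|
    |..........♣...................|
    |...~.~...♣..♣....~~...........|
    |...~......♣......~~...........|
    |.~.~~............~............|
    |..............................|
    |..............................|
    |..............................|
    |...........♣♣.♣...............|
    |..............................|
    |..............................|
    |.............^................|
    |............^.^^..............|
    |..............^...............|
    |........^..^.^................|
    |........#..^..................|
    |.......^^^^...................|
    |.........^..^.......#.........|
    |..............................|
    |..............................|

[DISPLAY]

                 ┏━━━━━━━━━━━━━━━━━━━━━
                 ┃ CheckboxTree        
    ┏━━━━━━━━━━━━━━━━━━━━━━━━━━━━┓─────
    ┃ CheckboxTree               ┃     
    ┠────────────────────────────┨l    
    ┃>[-] project/               ┃/    
    ┏━━━━━━━━━━━━━━━━━━━━━━━━━━━━━━━━━━
    ┃ MapNavigator                     
    ┠──────────────────────────────────
    ┃   .............................. 
    ┃   .............................. 
    ┃   ...........♣♣.♣............... 
    ┃   .............................. 
    ┃   ...............@.............. 
    ┃   .............^................ 
    ┃   ............^.^^.............. 
    ┃   ..............^............... 


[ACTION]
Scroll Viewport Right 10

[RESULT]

       ┏━━━━━━━━━━━━━━━━━━━━━━━┓       
       ┃ CheckboxTree          ┃       
━━━━━━━━━━━━━━━━━━━━━━━┓───────┨       
kboxTree               ┃       ┃       
───────────────────────┨l      ┃       
project/               ┃/      ┃       
━━━━━━━━━━━━━━━━━━━━━━━━━━━━━━━━┓      
avigator                        ┃      
────────────────────────────────┨      
............................    ┃      
............................    ┃      
.........♣♣.♣...............    ┃      
............................    ┃      
.............@..............    ┃      
...........^................    ┃      
..........^.^^..............    ┃      
............^...............    ┃      


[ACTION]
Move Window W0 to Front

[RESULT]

       ┏━━━━━━━━━━━━━━━━━━━━━━━┓       
       ┃ CheckboxTree          ┃       
━━━━━━━┠───────────────────────┨       
kboxTre┃>[-] repo/             ┃       
───────┃   [x] types.html      ┃       
project┃   [-] templates/      ┃       
━━━━━━━┃     [ ] cache.c       ┃┓      
avigato┃     [x] utils.js      ┃┃      
───────┃     [-] assets/       ┃┨      
.......┃       [x] database.py ┃┃      
.......┃       [ ] client.toml ┃┃      
.......┃       [ ] auth.ts     ┃┃      
.......┃     [ ] .gitignore    ┃┃      
.......┃   [-] data/           ┃┃      
.......┗━━━━━━━━━━━━━━━━━━━━━━━┛┃      
..........^.^^..............    ┃      
............^...............    ┃      
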